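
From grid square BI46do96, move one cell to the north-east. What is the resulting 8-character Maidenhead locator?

Longitude extended square 9; +1 → 10, wraps to 0, carry into subsquare.
Longitude subsquare d = 3; +1 → 4 = e.
Latitude extended square 6; +1 → 7.

BI46eo07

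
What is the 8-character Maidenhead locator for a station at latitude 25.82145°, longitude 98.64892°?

NL95ht77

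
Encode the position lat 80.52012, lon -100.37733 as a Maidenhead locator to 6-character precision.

Shift to the Maidenhead origin (180°W, 90°S): lon 79.6227, lat 170.5201.
Field (20°×10°, letters A–R): 79.6227/20 → 3 → D, 170.5201/10 → 17 → R; chars DR.
Square (2°×1°, digits 0–9): 19.6227/2 → 9, 0.5201/1 → 0; chars 90.
Subsquare (5′×2.5′, letters a–x): 1.6227/0.0833333 → 19 → t, 0.5201/0.0416667 → 12 → m; chars tm.

DR90tm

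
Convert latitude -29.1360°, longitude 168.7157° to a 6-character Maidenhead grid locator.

RG40iu

Add 180° to longitude and 90° to latitude: 348.7157, 60.8640.
Field: lon ⌊348.7157/20⌋ = 17 → R; lat ⌊60.8640/10⌋ = 6 → G.
Square: lon ⌊8.7157/2⌋ = 4; lat ⌊0.8640/1⌋ = 0.
Subsquare: lon ⌊0.7157/0.0833333⌋ = 8 → i; lat ⌊0.8640/0.0416667⌋ = 20 → u.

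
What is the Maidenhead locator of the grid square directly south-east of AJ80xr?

AJ90aq

Longitude subsquare x = 23; +1 → 24, wraps to 0 = a, carry into square.
Longitude square 8; +1 → 9.
Latitude subsquare r = 17; −1 → 16 = q.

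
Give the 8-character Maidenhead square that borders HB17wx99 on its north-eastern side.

Longitude extended square 9; +1 → 10, wraps to 0, carry into subsquare.
Longitude subsquare w = 22; +1 → 23 = x.
Latitude extended square 9; +1 → 10, wraps to 0, carry into subsquare.
Latitude subsquare x = 23; +1 → 24, wraps to 0 = a, carry into square.
Latitude square 7; +1 → 8.

HB18xa00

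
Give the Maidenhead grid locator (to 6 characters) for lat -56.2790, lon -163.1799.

AD83jr

Shift to the Maidenhead origin (180°W, 90°S): lon 16.8201, lat 33.7210.
Field: lon ⌊16.8201/20⌋ = 0 → A; lat ⌊33.7210/10⌋ = 3 → D.
Square: lon ⌊16.8201/2⌋ = 8; lat ⌊3.7210/1⌋ = 3.
Subsquare: lon ⌊0.8201/0.0833333⌋ = 9 → j; lat ⌊0.7210/0.0416667⌋ = 17 → r.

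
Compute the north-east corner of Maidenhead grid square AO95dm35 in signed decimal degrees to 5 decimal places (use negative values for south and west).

Field A=0, O=14: +0·20° lon, +14·10° lat → SW at lon -180°, lat 50°.
Square 9, 5: +9·2° lon, +5·1° lat → SW at lon -162°, lat 55°.
Subsquare d=3, m=12: +3·0.0833333° lon, +12·0.0416667° lat → SW at lon -161.75°, lat 55.5°.
Extended square 3, 5: +3·0.00833333° lon, +5·0.00416667° lat → SW at lon -161.725°, lat 55.5208°.
Cell spans 0.00833333° lon × 0.00416667° lat. NE corner is SW corner plus one full cell.
latitude 55.52500, longitude -161.71667.

55.52500, -161.71667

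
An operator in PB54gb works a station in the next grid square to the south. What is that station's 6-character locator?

Latitude subsquare b = 1; −1 → 0 = a.
The longitude characters are unchanged.

PB54ga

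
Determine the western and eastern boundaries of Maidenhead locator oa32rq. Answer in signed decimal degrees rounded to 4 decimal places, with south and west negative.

107.4167, 107.5000

Field O=14, A=0: +14·20° lon, +0·10° lat → SW at lon 100°, lat -90°.
Square 3, 2: +3·2° lon, +2·1° lat → SW at lon 106°, lat -88°.
Subsquare r=17, q=16: +17·0.0833333° lon, +16·0.0416667° lat → SW at lon 107.417°, lat -87.3333°.
Cell spans 0.0833333° lon × 0.0416667° lat.
west 107.4167, east 107.5000.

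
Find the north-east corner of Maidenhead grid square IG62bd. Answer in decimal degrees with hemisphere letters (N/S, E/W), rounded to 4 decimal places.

27.8333° S, 7.8333° W

Field I=8, G=6: +8·20° lon, +6·10° lat → SW at lon -20°, lat -30°.
Square 6, 2: +6·2° lon, +2·1° lat → SW at lon -8°, lat -28°.
Subsquare b=1, d=3: +1·0.0833333° lon, +3·0.0416667° lat → SW at lon -7.91667°, lat -27.875°.
Cell spans 0.0833333° lon × 0.0416667° lat. NE corner is SW corner plus one full cell.
latitude 27.8333° S, longitude 7.8333° W.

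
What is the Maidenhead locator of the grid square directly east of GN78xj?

Longitude subsquare x = 23; +1 → 24, wraps to 0 = a, carry into square.
Longitude square 7; +1 → 8.
The latitude characters are unchanged.

GN88aj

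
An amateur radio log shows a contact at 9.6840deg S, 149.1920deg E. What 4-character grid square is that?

QI40

Offset from 180°W / 90°S: lon 329.19°, lat 80.32°.
Field (20°×10°, letters A–R): 329.19/20 → 16 → Q, 80.32/10 → 8 → I; chars QI.
Square (2°×1°, digits 0–9): 9.19/2 → 4, 0.32/1 → 0; chars 40.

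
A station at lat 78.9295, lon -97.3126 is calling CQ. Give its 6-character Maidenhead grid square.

EQ18iw

Offset from 180°W / 90°S: lon 82.6874°, lat 168.9295°.
Field: lon ⌊82.6874/20⌋ = 4 → E; lat ⌊168.9295/10⌋ = 16 → Q.
Square: lon ⌊2.6874/2⌋ = 1; lat ⌊8.9295/1⌋ = 8.
Subsquare: lon ⌊0.6874/0.0833333⌋ = 8 → i; lat ⌊0.9295/0.0416667⌋ = 22 → w.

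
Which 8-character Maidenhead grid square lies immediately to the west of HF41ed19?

Longitude extended square 1; −1 → 0.
The latitude characters are unchanged.

HF41ed09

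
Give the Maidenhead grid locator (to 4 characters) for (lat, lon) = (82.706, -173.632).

Shift to the Maidenhead origin (180°W, 90°S): lon 6.37, lat 172.71.
Field (20°×10°, letters A–R): lon ⌊6.37/20⌋ = 0 → A; lat ⌊172.71/10⌋ = 17 → R.
Square (2°×1°, digits 0–9): lon ⌊6.37/2⌋ = 3; lat ⌊2.71/1⌋ = 2.

AR32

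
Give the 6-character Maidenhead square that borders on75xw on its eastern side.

ON85aw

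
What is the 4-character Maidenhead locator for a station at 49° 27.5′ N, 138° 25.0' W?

CN09

Add 180° to longitude and 90° to latitude: 41.58, 139.46.
Field: 41.58/20 → 2 → C, 139.46/10 → 13 → N; chars CN.
Square: 1.58/2 → 0, 9.46/1 → 9; chars 09.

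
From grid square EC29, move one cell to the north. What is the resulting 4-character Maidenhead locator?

ED20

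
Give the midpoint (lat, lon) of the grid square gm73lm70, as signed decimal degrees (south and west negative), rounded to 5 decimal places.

33.50208, -45.02083

Field G=6, M=12: +6·20° lon, +12·10° lat → SW at lon -60°, lat 30°.
Square 7, 3: +7·2° lon, +3·1° lat → SW at lon -46°, lat 33°.
Subsquare l=11, m=12: +11·0.0833333° lon, +12·0.0416667° lat → SW at lon -45.0833°, lat 33.5°.
Extended square 7, 0: +7·0.00833333° lon, +0·0.00416667° lat → SW at lon -45.025°, lat 33.5°.
Cell spans 0.00833333° lon × 0.00416667° lat. Centre is SW corner plus half of each.
latitude 33.50208, longitude -45.02083.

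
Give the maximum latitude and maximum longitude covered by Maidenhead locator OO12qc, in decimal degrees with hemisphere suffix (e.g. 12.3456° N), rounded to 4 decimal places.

Field O=14, O=14: +14·20° lon, +14·10° lat → SW at lon 100°, lat 50°.
Square 1, 2: +1·2° lon, +2·1° lat → SW at lon 102°, lat 52°.
Subsquare q=16, c=2: +16·0.0833333° lon, +2·0.0416667° lat → SW at lon 103.333°, lat 52.0833°.
Cell spans 0.0833333° lon × 0.0416667° lat. NE corner is SW corner plus one full cell.
latitude 52.1250° N, longitude 103.4167° E.

52.1250° N, 103.4167° E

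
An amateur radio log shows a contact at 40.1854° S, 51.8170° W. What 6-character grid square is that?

Add 180° to longitude and 90° to latitude: 128.1830, 49.8146.
Field (20°×10°, letters A–R): 128.1830/20 → 6 → G, 49.8146/10 → 4 → E; chars GE.
Square (2°×1°, digits 0–9): 8.1830/2 → 4, 9.8146/1 → 9; chars 49.
Subsquare (5′×2.5′, letters a–x): 0.1830/0.0833333 → 2 → c, 0.8146/0.0416667 → 19 → t; chars ct.

GE49ct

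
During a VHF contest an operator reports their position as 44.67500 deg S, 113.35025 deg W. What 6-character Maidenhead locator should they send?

Add 180° to longitude and 90° to latitude: 66.6497, 45.3250.
Field: 66.6497/20 → 3 → D, 45.3250/10 → 4 → E; chars DE.
Square: 6.6497/2 → 3, 5.3250/1 → 5; chars 35.
Subsquare: 0.6497/0.0833333 → 7 → h, 0.3250/0.0416667 → 7 → h; chars hh.

DE35hh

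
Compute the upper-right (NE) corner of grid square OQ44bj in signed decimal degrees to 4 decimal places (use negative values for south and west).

74.4167, 108.1667

Field O=14, Q=16: +14·20° lon, +16·10° lat → SW at lon 100°, lat 70°.
Square 4, 4: +4·2° lon, +4·1° lat → SW at lon 108°, lat 74°.
Subsquare b=1, j=9: +1·0.0833333° lon, +9·0.0416667° lat → SW at lon 108.083°, lat 74.375°.
Cell spans 0.0833333° lon × 0.0416667° lat. NE corner is SW corner plus one full cell.
latitude 74.4167, longitude 108.1667.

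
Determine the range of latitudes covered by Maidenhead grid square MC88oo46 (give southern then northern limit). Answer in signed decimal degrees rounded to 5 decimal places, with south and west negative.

-61.39167, -61.38750

Field M=12, C=2: +12·20° lon, +2·10° lat → SW at lon 60°, lat -70°.
Square 8, 8: +8·2° lon, +8·1° lat → SW at lon 76°, lat -62°.
Subsquare o=14, o=14: +14·0.0833333° lon, +14·0.0416667° lat → SW at lon 77.1667°, lat -61.4167°.
Extended square 4, 6: +4·0.00833333° lon, +6·0.00416667° lat → SW at lon 77.2°, lat -61.3917°.
Cell spans 0.00833333° lon × 0.00416667° lat.
south -61.39167, north -61.38750.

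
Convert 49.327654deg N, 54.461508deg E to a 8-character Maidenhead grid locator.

LN79fh58

Shift to the Maidenhead origin (180°W, 90°S): lon 234.46151, lat 139.32765.
Field: lon ⌊234.46151/20⌋ = 11 → L; lat ⌊139.32765/10⌋ = 13 → N.
Square: lon ⌊14.46151/2⌋ = 7; lat ⌊9.32765/1⌋ = 9.
Subsquare: lon ⌊0.46151/0.0833333⌋ = 5 → f; lat ⌊0.32765/0.0416667⌋ = 7 → h.
Extended square: lon ⌊0.04484/0.00833333⌋ = 5; lat ⌊0.03599/0.00416667⌋ = 8.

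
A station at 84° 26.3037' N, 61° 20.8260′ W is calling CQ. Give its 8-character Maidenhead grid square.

FR94hk85

Offset from 180°W / 90°S: lon 118.65290°, lat 174.43840°.
Field (20°×10°, letters A–R): lon ⌊118.65290/20⌋ = 5 → F; lat ⌊174.43840/10⌋ = 17 → R.
Square (2°×1°, digits 0–9): lon ⌊18.65290/2⌋ = 9; lat ⌊4.43840/1⌋ = 4.
Subsquare (5′×2.5′, letters a–x): lon ⌊0.65290/0.0833333⌋ = 7 → h; lat ⌊0.43840/0.0416667⌋ = 10 → k.
Extended square (30″×15″, digits 0–9): lon ⌊0.06957/0.00833333⌋ = 8; lat ⌊0.02173/0.00416667⌋ = 5.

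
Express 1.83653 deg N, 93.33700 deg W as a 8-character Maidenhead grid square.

EJ31hu90

Shift to the Maidenhead origin (180°W, 90°S): lon 86.66300, lat 91.83653.
Field: 86.66300/20 → 4 → E, 91.83653/10 → 9 → J; chars EJ.
Square: 6.66300/2 → 3, 1.83653/1 → 1; chars 31.
Subsquare: 0.66300/0.0833333 → 7 → h, 0.83653/0.0416667 → 20 → u; chars hu.
Extended square: 0.07967/0.00833333 → 9, 0.00320/0.00416667 → 0; chars 90.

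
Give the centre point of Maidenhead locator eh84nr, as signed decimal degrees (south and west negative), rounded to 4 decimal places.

Field E=4, H=7: +4·20° lon, +7·10° lat → SW at lon -100°, lat -20°.
Square 8, 4: +8·2° lon, +4·1° lat → SW at lon -84°, lat -16°.
Subsquare n=13, r=17: +13·0.0833333° lon, +17·0.0416667° lat → SW at lon -82.9167°, lat -15.2917°.
Cell spans 0.0833333° lon × 0.0416667° lat. Centre is SW corner plus half of each.
latitude -15.2708, longitude -82.8750.

-15.2708, -82.8750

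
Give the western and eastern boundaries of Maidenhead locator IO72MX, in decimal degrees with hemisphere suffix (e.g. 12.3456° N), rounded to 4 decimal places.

5.0000° W, 4.9167° W

Field I=8, O=14: +8·20° lon, +14·10° lat → SW at lon -20°, lat 50°.
Square 7, 2: +7·2° lon, +2·1° lat → SW at lon -6°, lat 52°.
Subsquare m=12, x=23: +12·0.0833333° lon, +23·0.0416667° lat → SW at lon -5°, lat 52.9583°.
Cell spans 0.0833333° lon × 0.0416667° lat.
west 5.0000° W, east 4.9167° W.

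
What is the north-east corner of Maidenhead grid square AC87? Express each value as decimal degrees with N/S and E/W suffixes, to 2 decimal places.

Field A=0, C=2: +0·20° lon, +2·10° lat → SW at lon -180°, lat -70°.
Square 8, 7: +8·2° lon, +7·1° lat → SW at lon -164°, lat -63°.
Cell spans 2° lon × 1° lat. NE corner is SW corner plus one full cell.
latitude 62.00° S, longitude 162.00° W.

62.00° S, 162.00° W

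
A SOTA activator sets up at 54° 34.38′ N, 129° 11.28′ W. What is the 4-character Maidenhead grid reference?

CO54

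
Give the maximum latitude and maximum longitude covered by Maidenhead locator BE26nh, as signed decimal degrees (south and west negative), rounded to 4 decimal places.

Field B=1, E=4: +1·20° lon, +4·10° lat → SW at lon -160°, lat -50°.
Square 2, 6: +2·2° lon, +6·1° lat → SW at lon -156°, lat -44°.
Subsquare n=13, h=7: +13·0.0833333° lon, +7·0.0416667° lat → SW at lon -154.917°, lat -43.7083°.
Cell spans 0.0833333° lon × 0.0416667° lat. NE corner is SW corner plus one full cell.
latitude -43.6667, longitude -154.8333.

-43.6667, -154.8333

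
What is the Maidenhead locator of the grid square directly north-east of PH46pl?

Longitude subsquare p = 15; +1 → 16 = q.
Latitude subsquare l = 11; +1 → 12 = m.

PH46qm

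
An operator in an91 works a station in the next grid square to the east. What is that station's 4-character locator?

BN01

Longitude square 9; +1 → 10, wraps to 0, carry into field.
Longitude field A = 0; +1 → 1 = B.
The latitude characters are unchanged.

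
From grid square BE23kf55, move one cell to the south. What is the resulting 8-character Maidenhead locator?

BE23kf54

Latitude extended square 5; −1 → 4.
The longitude characters are unchanged.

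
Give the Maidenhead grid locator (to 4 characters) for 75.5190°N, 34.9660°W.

Shift to the Maidenhead origin (180°W, 90°S): lon 145.03, lat 165.52.
Field: 145.03/20 → 7 → H, 165.52/10 → 16 → Q; chars HQ.
Square: 5.03/2 → 2, 5.52/1 → 5; chars 25.

HQ25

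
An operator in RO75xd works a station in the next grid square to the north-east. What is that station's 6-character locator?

RO85ae

Longitude subsquare x = 23; +1 → 24, wraps to 0 = a, carry into square.
Longitude square 7; +1 → 8.
Latitude subsquare d = 3; +1 → 4 = e.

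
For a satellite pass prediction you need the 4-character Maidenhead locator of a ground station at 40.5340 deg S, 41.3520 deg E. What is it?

Shift to the Maidenhead origin (180°W, 90°S): lon 221.35, lat 49.47.
Field: 221.35/20 → 11 → L, 49.47/10 → 4 → E; chars LE.
Square: 1.35/2 → 0, 9.47/1 → 9; chars 09.

LE09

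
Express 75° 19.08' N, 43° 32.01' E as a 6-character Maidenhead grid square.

LQ15sh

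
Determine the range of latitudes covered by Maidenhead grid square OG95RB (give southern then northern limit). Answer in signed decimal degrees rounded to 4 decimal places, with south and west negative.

-24.9583, -24.9167

Field O=14, G=6: +14·20° lon, +6·10° lat → SW at lon 100°, lat -30°.
Square 9, 5: +9·2° lon, +5·1° lat → SW at lon 118°, lat -25°.
Subsquare r=17, b=1: +17·0.0833333° lon, +1·0.0416667° lat → SW at lon 119.417°, lat -24.9583°.
Cell spans 0.0833333° lon × 0.0416667° lat.
south -24.9583, north -24.9167.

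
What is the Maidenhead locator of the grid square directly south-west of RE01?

Longitude square 0; −1 → -1, wraps to 9, carry into field.
Longitude field R = 17; −1 → 16 = Q.
Latitude square 1; −1 → 0.

QE90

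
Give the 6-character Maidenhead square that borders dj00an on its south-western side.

CJ90xm

Longitude subsquare a = 0; −1 → -1, wraps to 23 = x, carry into square.
Longitude square 0; −1 → -1, wraps to 9, carry into field.
Longitude field D = 3; −1 → 2 = C.
Latitude subsquare n = 13; −1 → 12 = m.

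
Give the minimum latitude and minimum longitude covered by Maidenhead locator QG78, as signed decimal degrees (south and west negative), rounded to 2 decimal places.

-22.00, 154.00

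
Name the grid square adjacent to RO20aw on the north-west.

RO10xx

Longitude subsquare a = 0; −1 → -1, wraps to 23 = x, carry into square.
Longitude square 2; −1 → 1.
Latitude subsquare w = 22; +1 → 23 = x.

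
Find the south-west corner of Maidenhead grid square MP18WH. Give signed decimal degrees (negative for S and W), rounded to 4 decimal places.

Field M=12, P=15: +12·20° lon, +15·10° lat → SW at lon 60°, lat 60°.
Square 1, 8: +1·2° lon, +8·1° lat → SW at lon 62°, lat 68°.
Subsquare w=22, h=7: +22·0.0833333° lon, +7·0.0416667° lat → SW at lon 63.8333°, lat 68.2917°.
latitude 68.2917, longitude 63.8333.

68.2917, 63.8333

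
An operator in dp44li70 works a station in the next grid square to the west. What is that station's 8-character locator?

DP44li60

Longitude extended square 7; −1 → 6.
The latitude characters are unchanged.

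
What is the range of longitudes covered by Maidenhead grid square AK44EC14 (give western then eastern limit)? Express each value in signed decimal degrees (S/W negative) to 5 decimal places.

-171.65833, -171.65000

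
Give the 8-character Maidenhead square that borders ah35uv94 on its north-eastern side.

AH35vv05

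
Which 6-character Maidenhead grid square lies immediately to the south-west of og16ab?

OG06xa

Longitude subsquare a = 0; −1 → -1, wraps to 23 = x, carry into square.
Longitude square 1; −1 → 0.
Latitude subsquare b = 1; −1 → 0 = a.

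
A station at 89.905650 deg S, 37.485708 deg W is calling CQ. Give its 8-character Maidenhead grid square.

Offset from 180°W / 90°S: lon 142.51429°, lat 0.09435°.
Field: 142.51429/20 → 7 → H, 0.09435/10 → 0 → A; chars HA.
Square: 2.51429/2 → 1, 0.09435/1 → 0; chars 10.
Subsquare: 0.51429/0.0833333 → 6 → g, 0.09435/0.0416667 → 2 → c; chars gc.
Extended square: 0.01429/0.00833333 → 1, 0.01102/0.00416667 → 2; chars 12.

HA10gc12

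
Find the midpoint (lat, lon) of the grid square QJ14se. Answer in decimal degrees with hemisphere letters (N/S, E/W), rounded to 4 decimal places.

Field Q=16, J=9: +16·20° lon, +9·10° lat → SW at lon 140°, lat 0°.
Square 1, 4: +1·2° lon, +4·1° lat → SW at lon 142°, lat 4°.
Subsquare s=18, e=4: +18·0.0833333° lon, +4·0.0416667° lat → SW at lon 143.5°, lat 4.16667°.
Cell spans 0.0833333° lon × 0.0416667° lat. Centre is SW corner plus half of each.
latitude 4.1875° N, longitude 143.5417° E.

4.1875° N, 143.5417° E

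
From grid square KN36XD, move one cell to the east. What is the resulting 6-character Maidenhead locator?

Longitude subsquare x = 23; +1 → 24, wraps to 0 = a, carry into square.
Longitude square 3; +1 → 4.
The latitude characters are unchanged.

KN46ad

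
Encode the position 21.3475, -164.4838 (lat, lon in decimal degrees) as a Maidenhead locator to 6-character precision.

AL71si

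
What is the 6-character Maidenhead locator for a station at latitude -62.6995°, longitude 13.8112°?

Offset from 180°W / 90°S: lon 193.8112°, lat 27.3005°.
Field: lon ⌊193.8112/20⌋ = 9 → J; lat ⌊27.3005/10⌋ = 2 → C.
Square: lon ⌊13.8112/2⌋ = 6; lat ⌊7.3005/1⌋ = 7.
Subsquare: lon ⌊1.8112/0.0833333⌋ = 21 → v; lat ⌊0.3005/0.0416667⌋ = 7 → h.

JC67vh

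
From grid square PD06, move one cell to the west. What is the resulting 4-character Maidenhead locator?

OD96

Longitude square 0; −1 → -1, wraps to 9, carry into field.
Longitude field P = 15; −1 → 14 = O.
The latitude characters are unchanged.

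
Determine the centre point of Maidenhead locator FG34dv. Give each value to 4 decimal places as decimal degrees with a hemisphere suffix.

Field F=5, G=6: +5·20° lon, +6·10° lat → SW at lon -80°, lat -30°.
Square 3, 4: +3·2° lon, +4·1° lat → SW at lon -74°, lat -26°.
Subsquare d=3, v=21: +3·0.0833333° lon, +21·0.0416667° lat → SW at lon -73.75°, lat -25.125°.
Cell spans 0.0833333° lon × 0.0416667° lat. Centre is SW corner plus half of each.
latitude 25.1042° S, longitude 73.7083° W.

25.1042° S, 73.7083° W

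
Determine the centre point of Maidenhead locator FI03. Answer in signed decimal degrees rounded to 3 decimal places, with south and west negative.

-6.500, -79.000

Field F=5, I=8: +5·20° lon, +8·10° lat → SW at lon -80°, lat -10°.
Square 0, 3: +0·2° lon, +3·1° lat → SW at lon -80°, lat -7°.
Cell spans 2° lon × 1° lat. Centre is SW corner plus half of each.
latitude -6.500, longitude -79.000.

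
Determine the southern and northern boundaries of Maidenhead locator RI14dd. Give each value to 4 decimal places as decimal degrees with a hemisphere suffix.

Field R=17, I=8: +17·20° lon, +8·10° lat → SW at lon 160°, lat -10°.
Square 1, 4: +1·2° lon, +4·1° lat → SW at lon 162°, lat -6°.
Subsquare d=3, d=3: +3·0.0833333° lon, +3·0.0416667° lat → SW at lon 162.25°, lat -5.875°.
Cell spans 0.0833333° lon × 0.0416667° lat.
south 5.8750° S, north 5.8333° S.

5.8750° S, 5.8333° S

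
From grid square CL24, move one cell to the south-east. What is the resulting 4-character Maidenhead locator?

CL33

Longitude square 2; +1 → 3.
Latitude square 4; −1 → 3.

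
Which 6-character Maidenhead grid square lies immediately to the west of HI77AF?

HI67xf

Longitude subsquare a = 0; −1 → -1, wraps to 23 = x, carry into square.
Longitude square 7; −1 → 6.
The latitude characters are unchanged.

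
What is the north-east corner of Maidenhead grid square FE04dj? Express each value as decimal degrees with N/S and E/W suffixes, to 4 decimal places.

45.5833° S, 79.6667° W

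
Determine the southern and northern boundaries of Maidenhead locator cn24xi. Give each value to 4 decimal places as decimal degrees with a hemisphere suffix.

Field C=2, N=13: +2·20° lon, +13·10° lat → SW at lon -140°, lat 40°.
Square 2, 4: +2·2° lon, +4·1° lat → SW at lon -136°, lat 44°.
Subsquare x=23, i=8: +23·0.0833333° lon, +8·0.0416667° lat → SW at lon -134.083°, lat 44.3333°.
Cell spans 0.0833333° lon × 0.0416667° lat.
south 44.3333° N, north 44.3750° N.

44.3333° N, 44.3750° N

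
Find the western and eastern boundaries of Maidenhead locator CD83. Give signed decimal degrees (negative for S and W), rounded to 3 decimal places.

-124.000, -122.000

Field C=2, D=3: +2·20° lon, +3·10° lat → SW at lon -140°, lat -60°.
Square 8, 3: +8·2° lon, +3·1° lat → SW at lon -124°, lat -57°.
Cell spans 2° lon × 1° lat.
west -124.000, east -122.000.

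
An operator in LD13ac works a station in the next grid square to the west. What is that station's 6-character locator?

Longitude subsquare a = 0; −1 → -1, wraps to 23 = x, carry into square.
Longitude square 1; −1 → 0.
The latitude characters are unchanged.

LD03xc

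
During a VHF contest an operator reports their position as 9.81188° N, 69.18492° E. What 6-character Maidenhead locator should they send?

MJ49ot

Shift to the Maidenhead origin (180°W, 90°S): lon 249.1849, lat 99.8119.
Field (20°×10°, letters A–R): lon ⌊249.1849/20⌋ = 12 → M; lat ⌊99.8119/10⌋ = 9 → J.
Square (2°×1°, digits 0–9): lon ⌊9.1849/2⌋ = 4; lat ⌊9.8119/1⌋ = 9.
Subsquare (5′×2.5′, letters a–x): lon ⌊1.1849/0.0833333⌋ = 14 → o; lat ⌊0.8119/0.0416667⌋ = 19 → t.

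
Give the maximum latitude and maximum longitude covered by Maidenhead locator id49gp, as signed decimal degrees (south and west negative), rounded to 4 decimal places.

Field I=8, D=3: +8·20° lon, +3·10° lat → SW at lon -20°, lat -60°.
Square 4, 9: +4·2° lon, +9·1° lat → SW at lon -12°, lat -51°.
Subsquare g=6, p=15: +6·0.0833333° lon, +15·0.0416667° lat → SW at lon -11.5°, lat -50.375°.
Cell spans 0.0833333° lon × 0.0416667° lat. NE corner is SW corner plus one full cell.
latitude -50.3333, longitude -11.4167.

-50.3333, -11.4167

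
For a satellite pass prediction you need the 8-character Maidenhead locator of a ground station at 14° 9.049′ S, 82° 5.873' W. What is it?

Add 180° to longitude and 90° to latitude: 97.90212, 75.84918.
Field: 97.90212/20 → 4 → E, 75.84918/10 → 7 → H; chars EH.
Square: 17.90212/2 → 8, 5.84918/1 → 5; chars 85.
Subsquare: 1.90212/0.0833333 → 22 → w, 0.84918/0.0416667 → 20 → u; chars wu.
Extended square: 0.06878/0.00833333 → 8, 0.01585/0.00416667 → 3; chars 83.

EH85wu83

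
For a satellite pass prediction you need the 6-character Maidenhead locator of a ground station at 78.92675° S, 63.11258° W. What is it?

FB81kb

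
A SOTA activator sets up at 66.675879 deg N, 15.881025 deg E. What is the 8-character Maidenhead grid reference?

JP76wq52

Offset from 180°W / 90°S: lon 195.88102°, lat 156.67588°.
Field: 195.88102/20 → 9 → J, 156.67588/10 → 15 → P; chars JP.
Square: 15.88102/2 → 7, 6.67588/1 → 6; chars 76.
Subsquare: 1.88102/0.0833333 → 22 → w, 0.67588/0.0416667 → 16 → q; chars wq.
Extended square: 0.04769/0.00833333 → 5, 0.00921/0.00416667 → 2; chars 52.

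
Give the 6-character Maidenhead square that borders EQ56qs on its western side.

Longitude subsquare q = 16; −1 → 15 = p.
The latitude characters are unchanged.

EQ56ps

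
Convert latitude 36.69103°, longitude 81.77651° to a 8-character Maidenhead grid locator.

NM06vq35

Shift to the Maidenhead origin (180°W, 90°S): lon 261.77651, lat 126.69103.
Field (20°×10°, letters A–R): lon ⌊261.77651/20⌋ = 13 → N; lat ⌊126.69103/10⌋ = 12 → M.
Square (2°×1°, digits 0–9): lon ⌊1.77651/2⌋ = 0; lat ⌊6.69103/1⌋ = 6.
Subsquare (5′×2.5′, letters a–x): lon ⌊1.77651/0.0833333⌋ = 21 → v; lat ⌊0.69103/0.0416667⌋ = 16 → q.
Extended square (30″×15″, digits 0–9): lon ⌊0.02651/0.00833333⌋ = 3; lat ⌊0.02436/0.00416667⌋ = 5.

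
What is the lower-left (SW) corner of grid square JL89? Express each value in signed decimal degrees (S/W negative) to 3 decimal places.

29.000, 16.000

Field J=9, L=11: +9·20° lon, +11·10° lat → SW at lon 0°, lat 20°.
Square 8, 9: +8·2° lon, +9·1° lat → SW at lon 16°, lat 29°.
latitude 29.000, longitude 16.000.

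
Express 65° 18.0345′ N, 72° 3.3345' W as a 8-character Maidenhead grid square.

FP35xh32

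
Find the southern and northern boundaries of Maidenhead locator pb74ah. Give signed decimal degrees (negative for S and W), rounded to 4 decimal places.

-75.7083, -75.6667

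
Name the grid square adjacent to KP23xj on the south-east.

KP33ai

Longitude subsquare x = 23; +1 → 24, wraps to 0 = a, carry into square.
Longitude square 2; +1 → 3.
Latitude subsquare j = 9; −1 → 8 = i.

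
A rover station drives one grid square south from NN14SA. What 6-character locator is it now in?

Latitude subsquare a = 0; −1 → -1, wraps to 23 = x, carry into square.
Latitude square 4; −1 → 3.
The longitude characters are unchanged.

NN13sx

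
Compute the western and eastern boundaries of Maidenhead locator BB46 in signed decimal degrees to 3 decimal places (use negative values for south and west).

Field B=1, B=1: +1·20° lon, +1·10° lat → SW at lon -160°, lat -80°.
Square 4, 6: +4·2° lon, +6·1° lat → SW at lon -152°, lat -74°.
Cell spans 2° lon × 1° lat.
west -152.000, east -150.000.

-152.000, -150.000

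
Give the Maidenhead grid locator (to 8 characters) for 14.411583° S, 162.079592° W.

Add 180° to longitude and 90° to latitude: 17.92041, 75.58842.
Field: lon ⌊17.92041/20⌋ = 0 → A; lat ⌊75.58842/10⌋ = 7 → H.
Square: lon ⌊17.92041/2⌋ = 8; lat ⌊5.58842/1⌋ = 5.
Subsquare: lon ⌊1.92041/0.0833333⌋ = 23 → x; lat ⌊0.58842/0.0416667⌋ = 14 → o.
Extended square: lon ⌊0.00374/0.00833333⌋ = 0; lat ⌊0.00508/0.00416667⌋ = 1.

AH85xo01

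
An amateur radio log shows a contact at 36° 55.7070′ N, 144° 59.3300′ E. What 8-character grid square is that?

QM26lw82

Add 180° to longitude and 90° to latitude: 324.98883, 126.92845.
Field: 324.98883/20 → 16 → Q, 126.92845/10 → 12 → M; chars QM.
Square: 4.98883/2 → 2, 6.92845/1 → 6; chars 26.
Subsquare: 0.98883/0.0833333 → 11 → l, 0.92845/0.0416667 → 22 → w; chars lw.
Extended square: 0.07217/0.00833333 → 8, 0.01178/0.00416667 → 2; chars 82.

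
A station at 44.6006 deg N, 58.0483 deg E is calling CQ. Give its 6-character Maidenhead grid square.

Add 180° to longitude and 90° to latitude: 238.0483, 134.6006.
Field (20°×10°, letters A–R): 238.0483/20 → 11 → L, 134.6006/10 → 13 → N; chars LN.
Square (2°×1°, digits 0–9): 18.0483/2 → 9, 4.6006/1 → 4; chars 94.
Subsquare (5′×2.5′, letters a–x): 0.0483/0.0833333 → 0 → a, 0.6006/0.0416667 → 14 → o; chars ao.

LN94ao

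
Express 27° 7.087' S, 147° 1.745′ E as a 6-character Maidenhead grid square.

Shift to the Maidenhead origin (180°W, 90°S): lon 327.0291, lat 62.8819.
Field: 327.0291/20 → 16 → Q, 62.8819/10 → 6 → G; chars QG.
Square: 7.0291/2 → 3, 2.8819/1 → 2; chars 32.
Subsquare: 1.0291/0.0833333 → 12 → m, 0.8819/0.0416667 → 21 → v; chars mv.

QG32mv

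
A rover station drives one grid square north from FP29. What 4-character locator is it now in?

Latitude square 9; +1 → 10, wraps to 0, carry into field.
Latitude field P = 15; +1 → 16 = Q.
The longitude characters are unchanged.

FQ20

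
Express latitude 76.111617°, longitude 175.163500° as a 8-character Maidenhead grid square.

Shift to the Maidenhead origin (180°W, 90°S): lon 355.16350, lat 166.11162.
Field: lon ⌊355.16350/20⌋ = 17 → R; lat ⌊166.11162/10⌋ = 16 → Q.
Square: lon ⌊15.16350/2⌋ = 7; lat ⌊6.11162/1⌋ = 6.
Subsquare: lon ⌊1.16350/0.0833333⌋ = 13 → n; lat ⌊0.11162/0.0416667⌋ = 2 → c.
Extended square: lon ⌊0.08017/0.00833333⌋ = 9; lat ⌊0.02828/0.00416667⌋ = 6.

RQ76nc96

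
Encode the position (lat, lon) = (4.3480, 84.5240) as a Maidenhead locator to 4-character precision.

Shift to the Maidenhead origin (180°W, 90°S): lon 264.52, lat 94.35.
Field: lon ⌊264.52/20⌋ = 13 → N; lat ⌊94.35/10⌋ = 9 → J.
Square: lon ⌊4.52/2⌋ = 2; lat ⌊4.35/1⌋ = 4.

NJ24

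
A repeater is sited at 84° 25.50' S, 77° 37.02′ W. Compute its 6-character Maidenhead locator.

Shift to the Maidenhead origin (180°W, 90°S): lon 102.3830, lat 5.5750.
Field: lon ⌊102.3830/20⌋ = 5 → F; lat ⌊5.5750/10⌋ = 0 → A.
Square: lon ⌊2.3830/2⌋ = 1; lat ⌊5.5750/1⌋ = 5.
Subsquare: lon ⌊0.3830/0.0833333⌋ = 4 → e; lat ⌊0.5750/0.0416667⌋ = 13 → n.

FA15en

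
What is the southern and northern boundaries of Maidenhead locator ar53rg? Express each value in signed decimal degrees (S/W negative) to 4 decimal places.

Field A=0, R=17: +0·20° lon, +17·10° lat → SW at lon -180°, lat 80°.
Square 5, 3: +5·2° lon, +3·1° lat → SW at lon -170°, lat 83°.
Subsquare r=17, g=6: +17·0.0833333° lon, +6·0.0416667° lat → SW at lon -168.583°, lat 83.25°.
Cell spans 0.0833333° lon × 0.0416667° lat.
south 83.2500, north 83.2917.

83.2500, 83.2917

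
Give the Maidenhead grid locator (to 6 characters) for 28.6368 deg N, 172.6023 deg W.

AL38qp

Offset from 180°W / 90°S: lon 7.3977°, lat 118.6368°.
Field: 7.3977/20 → 0 → A, 118.6368/10 → 11 → L; chars AL.
Square: 7.3977/2 → 3, 8.6368/1 → 8; chars 38.
Subsquare: 1.3977/0.0833333 → 16 → q, 0.6368/0.0416667 → 15 → p; chars qp.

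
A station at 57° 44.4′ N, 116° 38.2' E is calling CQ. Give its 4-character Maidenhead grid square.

OO87

Offset from 180°W / 90°S: lon 296.64°, lat 147.74°.
Field: 296.64/20 → 14 → O, 147.74/10 → 14 → O; chars OO.
Square: 16.64/2 → 8, 7.74/1 → 7; chars 87.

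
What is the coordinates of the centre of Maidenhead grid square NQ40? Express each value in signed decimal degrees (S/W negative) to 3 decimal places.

70.500, 89.000

Field N=13, Q=16: +13·20° lon, +16·10° lat → SW at lon 80°, lat 70°.
Square 4, 0: +4·2° lon, +0·1° lat → SW at lon 88°, lat 70°.
Cell spans 2° lon × 1° lat. Centre is SW corner plus half of each.
latitude 70.500, longitude 89.000.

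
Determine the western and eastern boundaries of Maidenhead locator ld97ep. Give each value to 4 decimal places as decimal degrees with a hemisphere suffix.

58.3333° E, 58.4167° E

Field L=11, D=3: +11·20° lon, +3·10° lat → SW at lon 40°, lat -60°.
Square 9, 7: +9·2° lon, +7·1° lat → SW at lon 58°, lat -53°.
Subsquare e=4, p=15: +4·0.0833333° lon, +15·0.0416667° lat → SW at lon 58.3333°, lat -52.375°.
Cell spans 0.0833333° lon × 0.0416667° lat.
west 58.3333° E, east 58.4167° E.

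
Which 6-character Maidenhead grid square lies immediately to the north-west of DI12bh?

DI12ai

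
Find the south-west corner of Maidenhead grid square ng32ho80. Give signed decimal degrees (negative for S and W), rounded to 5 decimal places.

-27.41667, 86.65000

Field N=13, G=6: +13·20° lon, +6·10° lat → SW at lon 80°, lat -30°.
Square 3, 2: +3·2° lon, +2·1° lat → SW at lon 86°, lat -28°.
Subsquare h=7, o=14: +7·0.0833333° lon, +14·0.0416667° lat → SW at lon 86.5833°, lat -27.4167°.
Extended square 8, 0: +8·0.00833333° lon, +0·0.00416667° lat → SW at lon 86.65°, lat -27.4167°.
latitude -27.41667, longitude 86.65000.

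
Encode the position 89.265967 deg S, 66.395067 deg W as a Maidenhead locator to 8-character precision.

FA60tr26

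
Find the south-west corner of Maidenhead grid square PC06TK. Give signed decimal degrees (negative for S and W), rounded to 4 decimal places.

-63.5833, 121.5833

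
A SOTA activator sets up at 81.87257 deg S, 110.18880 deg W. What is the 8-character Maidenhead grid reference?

DA48vd70

Offset from 180°W / 90°S: lon 69.81120°, lat 8.12743°.
Field (20°×10°, letters A–R): 69.81120/20 → 3 → D, 8.12743/10 → 0 → A; chars DA.
Square (2°×1°, digits 0–9): 9.81120/2 → 4, 8.12743/1 → 8; chars 48.
Subsquare (5′×2.5′, letters a–x): 1.81120/0.0833333 → 21 → v, 0.12743/0.0416667 → 3 → d; chars vd.
Extended square (30″×15″, digits 0–9): 0.06120/0.00833333 → 7, 0.00243/0.00416667 → 0; chars 70.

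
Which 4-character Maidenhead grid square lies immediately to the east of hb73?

HB83

Longitude square 7; +1 → 8.
The latitude characters are unchanged.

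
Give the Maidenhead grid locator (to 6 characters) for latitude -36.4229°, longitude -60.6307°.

FF93qn

Offset from 180°W / 90°S: lon 119.3693°, lat 53.5771°.
Field: lon ⌊119.3693/20⌋ = 5 → F; lat ⌊53.5771/10⌋ = 5 → F.
Square: lon ⌊19.3693/2⌋ = 9; lat ⌊3.5771/1⌋ = 3.
Subsquare: lon ⌊1.3693/0.0833333⌋ = 16 → q; lat ⌊0.5771/0.0416667⌋ = 13 → n.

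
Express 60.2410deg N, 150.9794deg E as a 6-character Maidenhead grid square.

Offset from 180°W / 90°S: lon 330.9794°, lat 150.2410°.
Field (20°×10°, letters A–R): 330.9794/20 → 16 → Q, 150.2410/10 → 15 → P; chars QP.
Square (2°×1°, digits 0–9): 10.9794/2 → 5, 0.2410/1 → 0; chars 50.
Subsquare (5′×2.5′, letters a–x): 0.9794/0.0833333 → 11 → l, 0.2410/0.0416667 → 5 → f; chars lf.

QP50lf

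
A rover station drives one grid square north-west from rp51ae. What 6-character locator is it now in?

RP41xf

Longitude subsquare a = 0; −1 → -1, wraps to 23 = x, carry into square.
Longitude square 5; −1 → 4.
Latitude subsquare e = 4; +1 → 5 = f.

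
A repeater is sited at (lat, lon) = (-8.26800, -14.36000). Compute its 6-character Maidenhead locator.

II21tr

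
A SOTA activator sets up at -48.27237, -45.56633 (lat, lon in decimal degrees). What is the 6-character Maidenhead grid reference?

GE71fr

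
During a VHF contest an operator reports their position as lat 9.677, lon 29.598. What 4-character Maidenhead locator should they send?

Add 180° to longitude and 90° to latitude: 209.60, 99.68.
Field (20°×10°, letters A–R): lon ⌊209.60/20⌋ = 10 → K; lat ⌊99.68/10⌋ = 9 → J.
Square (2°×1°, digits 0–9): lon ⌊9.60/2⌋ = 4; lat ⌊9.68/1⌋ = 9.

KJ49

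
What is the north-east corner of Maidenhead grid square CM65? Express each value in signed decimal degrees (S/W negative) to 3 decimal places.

Field C=2, M=12: +2·20° lon, +12·10° lat → SW at lon -140°, lat 30°.
Square 6, 5: +6·2° lon, +5·1° lat → SW at lon -128°, lat 35°.
Cell spans 2° lon × 1° lat. NE corner is SW corner plus one full cell.
latitude 36.000, longitude -126.000.

36.000, -126.000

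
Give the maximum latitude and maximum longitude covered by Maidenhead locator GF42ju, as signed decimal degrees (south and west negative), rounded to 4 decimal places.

-37.1250, -51.1667

Field G=6, F=5: +6·20° lon, +5·10° lat → SW at lon -60°, lat -40°.
Square 4, 2: +4·2° lon, +2·1° lat → SW at lon -52°, lat -38°.
Subsquare j=9, u=20: +9·0.0833333° lon, +20·0.0416667° lat → SW at lon -51.25°, lat -37.1667°.
Cell spans 0.0833333° lon × 0.0416667° lat. NE corner is SW corner plus one full cell.
latitude -37.1250, longitude -51.1667.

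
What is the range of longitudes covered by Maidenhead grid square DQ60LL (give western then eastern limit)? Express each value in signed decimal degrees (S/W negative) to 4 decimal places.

-107.0833, -107.0000

Field D=3, Q=16: +3·20° lon, +16·10° lat → SW at lon -120°, lat 70°.
Square 6, 0: +6·2° lon, +0·1° lat → SW at lon -108°, lat 70°.
Subsquare l=11, l=11: +11·0.0833333° lon, +11·0.0416667° lat → SW at lon -107.083°, lat 70.4583°.
Cell spans 0.0833333° lon × 0.0416667° lat.
west -107.0833, east -107.0000.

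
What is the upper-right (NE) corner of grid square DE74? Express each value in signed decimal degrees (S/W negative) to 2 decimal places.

Field D=3, E=4: +3·20° lon, +4·10° lat → SW at lon -120°, lat -50°.
Square 7, 4: +7·2° lon, +4·1° lat → SW at lon -106°, lat -46°.
Cell spans 2° lon × 1° lat. NE corner is SW corner plus one full cell.
latitude -45.00, longitude -104.00.

-45.00, -104.00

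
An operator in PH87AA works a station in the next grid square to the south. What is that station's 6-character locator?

PH86ax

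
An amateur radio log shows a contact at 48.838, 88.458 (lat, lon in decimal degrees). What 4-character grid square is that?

NN48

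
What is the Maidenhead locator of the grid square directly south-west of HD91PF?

Longitude subsquare p = 15; −1 → 14 = o.
Latitude subsquare f = 5; −1 → 4 = e.

HD91oe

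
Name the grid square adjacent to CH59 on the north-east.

Longitude square 5; +1 → 6.
Latitude square 9; +1 → 10, wraps to 0, carry into field.
Latitude field H = 7; +1 → 8 = I.

CI60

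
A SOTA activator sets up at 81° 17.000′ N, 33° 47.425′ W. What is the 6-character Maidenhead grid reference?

Add 180° to longitude and 90° to latitude: 146.2096, 171.2833.
Field: 146.2096/20 → 7 → H, 171.2833/10 → 17 → R; chars HR.
Square: 6.2096/2 → 3, 1.2833/1 → 1; chars 31.
Subsquare: 0.2096/0.0833333 → 2 → c, 0.2833/0.0416667 → 6 → g; chars cg.

HR31cg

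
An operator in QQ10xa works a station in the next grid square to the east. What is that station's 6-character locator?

Longitude subsquare x = 23; +1 → 24, wraps to 0 = a, carry into square.
Longitude square 1; +1 → 2.
The latitude characters are unchanged.

QQ20aa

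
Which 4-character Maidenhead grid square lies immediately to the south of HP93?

Latitude square 3; −1 → 2.
The longitude characters are unchanged.

HP92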